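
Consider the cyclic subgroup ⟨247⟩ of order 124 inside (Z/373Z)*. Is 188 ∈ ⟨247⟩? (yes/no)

yes

188 ∈ ⟨247⟩ iff 188^124 ≡ 1 (mod 373), since |⟨247⟩| = 124.
188^124 mod 373 = 1.
Since 1 = 1, 188 lies in the subgroup.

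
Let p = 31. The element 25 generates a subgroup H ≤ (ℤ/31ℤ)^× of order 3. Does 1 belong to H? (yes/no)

yes

⟨25⟩ has order 3; its elements mod 31 are {1, 5, 25}.
1 is in this set.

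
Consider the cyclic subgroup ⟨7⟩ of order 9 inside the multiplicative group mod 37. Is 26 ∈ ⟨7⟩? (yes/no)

⟨7⟩ has order 9; its elements mod 37 are {1, 7, 9, 10, 12, 16, 26, 33, 34}.
26 is in this set.

yes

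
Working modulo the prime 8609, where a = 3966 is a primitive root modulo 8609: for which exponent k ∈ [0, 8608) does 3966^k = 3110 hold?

Baby-step giant-step with m = ceil(sqrt(8608)) = 93.
Baby table (3966^j mod 8609 for j=0..92):
  0:1  1:3966  2:513  3:2834  4:4899  5:7530  6:7968  7:6058
  8:6918  9:8514  10:2026  11:2919  12:6258  13:8090  14:7806  15:632
  16:1293  17:5683  18:416  19:5537  20:6792  21:8120  22:6260  23:7413
  24:223  25:6300  26:2482  27:3525  28:7743  29:435  30:3410  31:7930
  32:1703  33:4642  34:4130  35:5262  36:876  37:4789  38:1720  39:3192
  40:4242  41:1786  42:6678  43:3664  44:8041  45:2870  46:1322  47:171
  48:6684  49:1633  50:2510  51:2656  52:4889  53:2306  54:2838  55:3545
  56:973  57:2086  58:8436  59:2602  60:5950  61:431  62:4764  63:5878
  64:7585  65:2264  66:8446  67:7826  68:2471  69:2944  70:2100  71:3697
  72:1175  73:2581  74:145  75:6876  76:5513  77:6307  78:4417  79:7116
  80:1754  81:292  82:4466  83:3443  84:1064  85:1414  86:3465  87:2226
  88:4091  89:5550  90:6696  91:6180  92:57
Giant step factor: 3966^(-93) ≡ 8126 (mod 8609).
Scan 3110·8126^i mod 8609 for i = 0, 1, …:
  i=0: 3110   i=1: 4445   i=2: 5315   i=3: 6946
  i=4: 2592   i=5: 4978   i=6: 6146   i=7: 1587
  i=8: 8289   i=9: 8207     …   i=70: 2108
  i=71: 6307
Match at i=71, j=77: k = 71·93 + 77 = 6680.

6680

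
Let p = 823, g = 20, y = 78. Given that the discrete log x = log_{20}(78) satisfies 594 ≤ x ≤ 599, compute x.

Compute 20^594 mod 823 = 440, then multiply by 20 repeatedly:
  20^594=440  20^595=570  20^596=701  20^597=29  20^598=580
  20^599=78
Found 78 at exponent 599.

599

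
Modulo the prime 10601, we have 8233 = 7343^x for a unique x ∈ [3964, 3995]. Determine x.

3985

Compute 7343^3964 mod 10601 = 808, then multiply by 7343 repeatedly:
  7343^3964=808  7343^3965=7185  7343^3966=8879  7343^3967=2347  7343^3968=7396
  7343^3969=10506  7343^3970=2081  7343^3971=4742  7343^3972=6822  7343^3973=4221
  7343^3974=8080  7343^3975=8244  7343^3976=3982  7343^3977=2268  7343^3978=10354
  7343^3979=9651  7343^3980=10209  7343^3981=5016  7343^3982=4614  7343^3983=10407
  7343^3984=6593  7343^3985=8233
Found 8233 at exponent 3985.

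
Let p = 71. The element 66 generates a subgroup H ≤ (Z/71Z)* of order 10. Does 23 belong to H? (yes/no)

no

⟨66⟩ has order 10; its elements mod 71 are {1, 5, 14, 17, 25, 46, 54, 57, 66, 70}.
23 is not in this set.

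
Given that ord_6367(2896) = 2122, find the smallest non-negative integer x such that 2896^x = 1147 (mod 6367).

466

Baby-step giant-step with m = ceil(sqrt(2122)) = 47.
Baby table (2896^j mod 6367 for j=0..46):
  0:1  1:2896  2:1477  3:5135  4:4015  5:1298  6:2478  7:679
  8:5348  9:3264  10:3916  11:1109  12:2696  13:1674  14:2617  15:2102
  16:540  17:3925  18:1705  19:3255  20:3320  21:550  22:1050  23:3741
  24:3669  25:5268  26:796  27:362  28:4164  29:6213  30:6073  31:1754
  32:5085  33:5656  34:3852  35:408  36:3673  37:4118  38:337  39:1801
  40:1123  41:5038  42:3251  43:4470  44:1009  45:5978  46:415
Giant step factor: 2896^(-47) ≡ 301 (mod 6367).
Scan 1147·301^i mod 6367 for i = 0, 1, …:
  i=0: 1147   i=1: 1429   i=2: 3540   i=3: 2251
  i=4: 2649   i=5: 1474   i=6: 4351   i=7: 4416
  i=8: 4880   i=9: 4470
Match at i=9, j=43: x = 9·47 + 43 = 466.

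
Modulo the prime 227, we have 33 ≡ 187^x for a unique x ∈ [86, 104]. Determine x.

86

Compute 187^86 mod 227 = 33, then multiply by 187 repeatedly:
  187^86=33
Found 33 at exponent 86.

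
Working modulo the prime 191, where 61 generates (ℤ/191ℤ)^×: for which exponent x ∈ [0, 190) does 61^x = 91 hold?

Baby-step giant-step with m = ceil(sqrt(190)) = 14.
Baby table (61^j mod 191 for j=0..13):
  0:1  1:61  2:92  3:73  4:60  5:31  6:172  7:178
  8:162  9:141  10:6  11:175  12:170  13:56
Giant step factor: 61^(-14) ≡ 26 (mod 191).
Scan 91·26^i mod 191 for i = 0, 1, …:
  i=0: 91   i=1: 74   i=2: 14   i=3: 173
  i=4: 105   i=5: 56
Match at i=5, j=13: x = 5·14 + 13 = 83.

83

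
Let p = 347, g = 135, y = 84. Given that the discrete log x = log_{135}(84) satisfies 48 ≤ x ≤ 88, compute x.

53

Compute 135^48 mod 347 = 13, then multiply by 135 repeatedly:
  135^48=13  135^49=20  135^50=271  135^51=150  135^52=124
  135^53=84
Found 84 at exponent 53.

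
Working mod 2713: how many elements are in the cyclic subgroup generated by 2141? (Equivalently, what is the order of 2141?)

2712

The order of 2141 must divide p − 1 = 2712 = 2^3 · 3 · 113.
Divisors: 1, 2, 3, 4, 6, 8, 12, 24, 113, 226, 339, 452, 678, 904, 1356, 2712.
Check each in increasing order: 2141^1 ≡ 2141;  2141^2 ≡ 1624;  2141^3 ≡ 1631;  2141^4 ≡ 340;  2141^6 ≡ 1421;  2141^8 ≡ 1654;  2141^12 ≡ 769;  2141^24 ≡ 2640;  2141^113 ≡ 608;  2141^226 ≡ 696;  2141^339 ≡ 2653;  2141^452 ≡ 1502;  2141^678 ≡ 887;  2141^904 ≡ 1501;  2141^1356 ≡ 2712;  2141^2712 ≡ 1.
Smallest exponent giving 1 is 2712.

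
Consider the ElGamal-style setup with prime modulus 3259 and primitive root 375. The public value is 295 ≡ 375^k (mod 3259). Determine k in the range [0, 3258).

Baby-step giant-step with m = ceil(sqrt(3258)) = 58.
Baby table (375^j mod 3259 for j=0..57):
  0:1  1:375  2:488  3:496  4:237  5:882  6:1591  7:228
  8:766  9:458  10:2282  11:1892  12:2297  13:999  14:3099  15:1921
  16:136  17:2115  18:1188  19:2276  20:2901  21:2628  22:1282  23:1677
  24:3147  25:367  26:747  27:3110  28:2787  29:2245  30:1053  31:536
  32:2201  33:848  34:1877  35:3190  36:197  37:2177  38:1625  39:3201
  40:1063  41:1027  42:563  43:2549  44:988  45:2233  46:3071  47:1198
  48:2767  49:1263  50:1070  51:393  52:720  53:2762  54:2647  55:1889
  56:1172  57:2794
Giant step factor: 375^(-58) ≡ 1145 (mod 3259).
Scan 295·1145^i mod 3259 for i = 0, 1, …:
  i=0: 295   i=1: 2098   i=2: 327   i=3: 2889
  i=4: 20   i=5: 87   i=6: 1845   i=7: 693
  i=8: 1548   i=9: 2823     …   i=16: 2754
  i=17: 1877
Match at i=17, j=34: k = 17·58 + 34 = 1020.

1020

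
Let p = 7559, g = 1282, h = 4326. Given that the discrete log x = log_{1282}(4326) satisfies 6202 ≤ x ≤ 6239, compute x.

Compute 1282^6202 mod 7559 = 7108, then multiply by 1282 repeatedly:
  1282^6202=7108  1282^6203=3861  1282^6204=6216  1282^6205=1726  1282^6206=5504
  1282^6207=3581  1282^6208=2529  1282^6209=6926  1282^6210=4866  1282^6211=2037
  1282^6212=3579  1282^6213=7524  1282^6214=484  1282^6215=650  1282^6216=1810
  1282^6217=7366  1282^6218=2021  1282^6219=5744  1282^6220=1342  1282^6221=4551
  1282^6222=6393  1282^6223=1870  1282^6224=1137  1282^6225=6306  1282^6226=3721
  1282^6227=593  1282^6228=4326
Found 4326 at exponent 6228.

6228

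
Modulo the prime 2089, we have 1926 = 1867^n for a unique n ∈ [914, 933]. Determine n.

Compute 1867^914 mod 2089 = 482, then multiply by 1867 repeatedly:
  1867^914=482  1867^915=1624  1867^916=869  1867^917=1359  1867^918=1207
  1867^919=1527  1867^920=1513  1867^921=443  1867^922=1926
Found 1926 at exponent 922.

922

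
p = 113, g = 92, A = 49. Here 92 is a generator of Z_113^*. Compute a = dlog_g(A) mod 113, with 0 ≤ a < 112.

64

Baby-step giant-step with m = ceil(sqrt(112)) = 11.
Baby table (92^j mod 113 for j=0..10):
  0:1  1:92  2:102  3:5  4:8  5:58  6:25  7:40
  8:64  9:12  10:87
Giant step factor: 92^(-11) ≡ 107 (mod 113).
Scan 49·107^i mod 113 for i = 0, 1, …:
  i=0: 49   i=1: 45   i=2: 69   i=3: 38
  i=4: 111   i=5: 12
Match at i=5, j=9: a = 5·11 + 9 = 64.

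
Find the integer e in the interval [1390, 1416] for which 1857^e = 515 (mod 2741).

1394

Compute 1857^1390 mod 2741 = 895, then multiply by 1857 repeatedly:
  1857^1390=895  1857^1391=969  1857^1392=1337  1857^1393=2204  1857^1394=515
Found 515 at exponent 1394.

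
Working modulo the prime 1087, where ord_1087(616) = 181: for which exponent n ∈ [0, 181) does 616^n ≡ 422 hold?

121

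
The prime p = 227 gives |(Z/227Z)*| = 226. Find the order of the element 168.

226

The order of 168 must divide p − 1 = 226 = 2 · 113.
Divisors: 1, 2, 113, 226.
Check each in increasing order: 168^1 ≡ 168;  168^2 ≡ 76;  168^113 ≡ 226;  168^226 ≡ 1.
Smallest exponent giving 1 is 226.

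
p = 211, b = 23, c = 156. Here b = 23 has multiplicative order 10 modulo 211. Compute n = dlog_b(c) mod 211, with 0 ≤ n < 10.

Successive powers of 23 modulo 211:
  23^0=1  23^1=23  23^2=107  23^3=140  23^4=55  23^5=210
  23^6=188  23^7=104  23^8=71  23^9=156
So 23^9 ≡ 156 (mod 211), giving n = 9.

9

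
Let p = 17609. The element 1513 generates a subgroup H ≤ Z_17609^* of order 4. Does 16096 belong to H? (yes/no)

yes

⟨1513⟩ has order 4; its elements mod 17609 are {1, 1513, 16096, 17608}.
16096 is in this set.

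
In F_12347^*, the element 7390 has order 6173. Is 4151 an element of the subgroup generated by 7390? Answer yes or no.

yes

4151 ∈ ⟨7390⟩ iff 4151^6173 ≡ 1 (mod 12347), since |⟨7390⟩| = 6173.
4151^6173 mod 12347 = 1.
Since 1 = 1, 4151 lies in the subgroup.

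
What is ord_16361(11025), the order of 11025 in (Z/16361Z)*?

8180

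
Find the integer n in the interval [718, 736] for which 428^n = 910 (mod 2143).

Compute 428^718 mod 2143 = 875, then multiply by 428 repeatedly:
  428^718=875  428^719=1618  428^720=315  428^721=1954  428^722=542
  428^723=532  428^724=538  428^725=963  428^726=708  428^727=861
  428^728=2055  428^729=910
Found 910 at exponent 729.

729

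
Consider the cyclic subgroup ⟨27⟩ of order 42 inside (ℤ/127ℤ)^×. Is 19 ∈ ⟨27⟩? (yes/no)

19 ∈ ⟨27⟩ iff 19^42 ≡ 1 (mod 127), since |⟨27⟩| = 42.
19^42 mod 127 = 1.
Since 1 = 1, 19 lies in the subgroup.

yes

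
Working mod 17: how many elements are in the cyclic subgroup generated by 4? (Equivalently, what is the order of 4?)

4

The order of 4 must divide p − 1 = 16 = 2^4.
Divisors: 1, 2, 4, 8, 16.
Check each in increasing order: 4^1 ≡ 4;  4^2 ≡ 16;  4^4 ≡ 1.
Smallest exponent giving 1 is 4.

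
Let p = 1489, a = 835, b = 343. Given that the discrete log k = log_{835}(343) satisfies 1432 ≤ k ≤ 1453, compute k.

Compute 835^1432 mod 1489 = 474, then multiply by 835 repeatedly:
  835^1432=474  835^1433=1205  835^1434=1100  835^1435=1276  835^1436=825
  835^1437=957  835^1438=991  835^1439=1090  835^1440=371  835^1441=73
  835^1442=1395  835^1443=427  835^1444=674  835^1445=1437  835^1446=1250
  835^1447=1450  835^1448=193  835^1449=343
Found 343 at exponent 1449.

1449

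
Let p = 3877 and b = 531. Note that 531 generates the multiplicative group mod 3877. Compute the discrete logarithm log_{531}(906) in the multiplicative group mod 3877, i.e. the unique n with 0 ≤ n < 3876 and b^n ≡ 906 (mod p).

Baby-step giant-step with m = ceil(sqrt(3876)) = 63.
Baby table (531^j mod 3877 for j=0..62):
  0:1  1:531  2:2817  3:3182  4:3147  5:70  6:2277  7:3340
  8:1751  9:3178  10:1023  11:433  12:1180  13:2383  14:1471  15:1824
  16:3171  17:1183  18:99  19:2168  20:3616  21:981  22:1393  23:3053
  24:557  25:1115  26:2761  27:585  28:475  29:220  30:510  31:3297
  32:2180  33:2234  34:3769  35:807  36:2047  37:1397  38:1300  39:194
  40:2212  41:3718  42:865  43:1829  44:1949  45:3637  46:501  47:2395
  48:89  49:735  50:2585  51:177  52:939  53:2353  54:1049  55:2608
  56:759  57:3698  58:1876  59:3644  60:341  61:2729  62:2978
Giant step factor: 531^(-63) ≡ 942 (mod 3877).
Scan 906·942^i mod 3877 for i = 0, 1, …:
  i=0: 906   i=1: 512   i=2: 1556   i=3: 246
  i=4: 2989   i=5: 936   i=6: 1633   i=7: 2994
  i=8: 1769   i=9: 3165     …   i=59: 1099
  i=60: 99
Match at i=60, j=18: n = 60·63 + 18 = 3798.

3798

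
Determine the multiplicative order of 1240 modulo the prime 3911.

782

The order of 1240 must divide p − 1 = 3910 = 2 · 5 · 17 · 23.
Divisors: 1, 2, 5, 10, 17, 23, 34, 46, 85, 115, 170, 230, 391, 782, 1955, 3910.
Check each in increasing order: 1240^1 ≡ 1240;  1240^2 ≡ 577;  1240^5 ≡ 2444;  1240^10 ≡ 1039;  1240^17 ≡ 3491;  1240^23 ≡ 3661;  1240^34 ≡ 405;  1240^46 ≡ 3835;  1240^85 ≡ 1765;  1240^115 ≡ 3070;  1240^170 ≡ 2069;  1240^230 ≡ 3301;  1240^391 ≡ 3910;  1240^782 ≡ 1.
Smallest exponent giving 1 is 782.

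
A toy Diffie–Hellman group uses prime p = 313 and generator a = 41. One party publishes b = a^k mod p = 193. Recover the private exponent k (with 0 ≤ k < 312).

Baby-step giant-step with m = ceil(sqrt(312)) = 18.
Baby table (41^j mod 313 for j=0..17):
  0:1  1:41  2:116  3:61  4:310  5:190  6:278  7:130
  8:9  9:56  10:105  11:236  12:286  13:145  14:311  15:231
  16:81  17:191
Giant step factor: 41^(-18) ≡ 261 (mod 313).
Scan 193·261^i mod 313 for i = 0, 1, …:
  i=0: 193   i=1: 293   i=2: 101   i=3: 69
  i=4: 168   i=5: 28   i=6: 109   i=7: 279
  i=8: 203   i=9: 86   i=10: 223   i=11: 298
  i=12: 154   i=13: 130
Match at i=13, j=7: k = 13·18 + 7 = 241.

241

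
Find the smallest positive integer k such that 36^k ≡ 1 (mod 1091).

The order of 36 must divide p − 1 = 1090 = 2 · 5 · 109.
Divisors: 1, 2, 5, 10, 109, 218, 545, 1090.
Check each in increasing order: 36^1 ≡ 36;  36^2 ≡ 205;  36^5 ≡ 774;  36^10 ≡ 117;  36^109 ≡ 93;  36^218 ≡ 1012;  36^545 ≡ 1.
Smallest exponent giving 1 is 545.

545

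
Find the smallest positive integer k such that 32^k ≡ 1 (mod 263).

The order of 32 must divide p − 1 = 262 = 2 · 131.
Divisors: 1, 2, 131, 262.
Check each in increasing order: 32^1 ≡ 32;  32^2 ≡ 235;  32^131 ≡ 1.
Smallest exponent giving 1 is 131.

131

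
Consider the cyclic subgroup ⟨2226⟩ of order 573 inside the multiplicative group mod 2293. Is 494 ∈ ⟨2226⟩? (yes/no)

494 ∈ ⟨2226⟩ iff 494^573 ≡ 1 (mod 2293), since |⟨2226⟩| = 573.
494^573 mod 2293 = 600.
Since 600 ≠ 1, 494 does not lie in the subgroup.

no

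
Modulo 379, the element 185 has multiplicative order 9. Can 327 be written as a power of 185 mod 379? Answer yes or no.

327 ∈ ⟨185⟩ iff 327^9 ≡ 1 (mod 379), since |⟨185⟩| = 9.
327^9 mod 379 = 1.
Since 1 = 1, 327 lies in the subgroup.

yes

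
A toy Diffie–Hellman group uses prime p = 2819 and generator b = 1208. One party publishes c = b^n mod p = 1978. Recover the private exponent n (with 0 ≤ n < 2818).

Baby-step giant-step with m = ceil(sqrt(2818)) = 54.
Baby table (1208^j mod 2819 for j=0..53):
  0:1  1:1208  2:1841  3:2556  4:843  5:685  6:1513  7:992
  8:261  9:2379  10:1271  11:1832  12:141  13:1188  14:233  15:2383
  16:465  17:739  18:1908  19:1741  20:154  21:2797  22:1614  23:1783
  24:148  25:1187  26:1844  27:542  28:728  29:2715  30:1223  31:228
  32:1981  33:2536  34:2054  35:512  36:1135  37:1046  38:656  39:309
  40:1164  41:2250  42:484  43:1139  44:240  45:2382  46:2076  47:1717
  48:2171  49:898  50:2288  51:1284  52:622  53:1522
Giant step factor: 1208^(-54) ≡ 1328 (mod 2819).
Scan 1978·1328^i mod 2819 for i = 0, 1, …:
  i=0: 1978   i=1: 2295   i=2: 421   i=3: 926
  i=4: 644   i=5: 1075   i=6: 1186   i=7: 2006
  i=8: 13   i=9: 350     …   i=16: 2735
  i=17: 1208
Match at i=17, j=1: n = 17·54 + 1 = 919.

919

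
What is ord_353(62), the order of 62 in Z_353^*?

352

The order of 62 must divide p − 1 = 352 = 2^5 · 11.
Divisors: 1, 2, 4, 8, 11, 16, 22, 32, 44, 88, 176, 352.
Check each in increasing order: 62^1 ≡ 62;  62^2 ≡ 314;  62^4 ≡ 109;  62^8 ≡ 232;  62^11 ≡ 294;  62^16 ≡ 168;  62^22 ≡ 304;  62^32 ≡ 337;  62^44 ≡ 283;  62^88 ≡ 311;  62^176 ≡ 352;  62^352 ≡ 1.
Smallest exponent giving 1 is 352.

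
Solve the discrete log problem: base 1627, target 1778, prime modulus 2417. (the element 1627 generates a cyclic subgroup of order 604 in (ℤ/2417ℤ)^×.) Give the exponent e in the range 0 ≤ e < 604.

230

Baby-step giant-step with m = ceil(sqrt(604)) = 25.
Baby table (1627^j mod 2417 for j=0..24):
  0:1  1:1627  2:514  3:2413  4:743  5:361  6:16  7:1862
  8:973  9:2353  10:2220  11:942  12:256  13:788  14:1066  15:1393
  16:1682  17:570  18:1679  19:523  20:137  21:535  22:325  23:1869
  24:277
Giant step factor: 1627^(-25) ≡ 1400 (mod 2417).
Scan 1778·1400^i mod 2417 for i = 0, 1, …:
  i=0: 1778   i=1: 2107   i=2: 1060   i=3: 2379
  i=4: 2391   i=5: 2272   i=6: 28   i=7: 528
  i=8: 2015   i=9: 361
Match at i=9, j=5: e = 9·25 + 5 = 230.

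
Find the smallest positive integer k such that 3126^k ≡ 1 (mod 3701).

3700

The order of 3126 must divide p − 1 = 3700 = 2^2 · 5^2 · 37.
Divisors: 1, 2, 4, 5, 10, 20, 25, 37, 50, 74, 100, 148, 185, 370, 740, 925, 1850, 3700.
Check each in increasing order: 3126^1 ≡ 3126;  3126^2 ≡ 1236;  3126^4 ≡ 2884;  3126^5 ≡ 3449;  3126^10 ≡ 587;  3126^20 ≡ 376;  3126^25 ≡ 1474;  3126^37 ≡ 610;  3126^50 ≡ 189;  3126^74 ≡ 2000;  3126^100 ≡ 2412;  3126^148 ≡ 2920;  3126^185 ≡ 1019;  3126^370 ≡ 2081;  3126^740 ≡ 391;  3126^925 ≡ 2422;  3126^1850 ≡ 3700;  3126^3700 ≡ 1.
Smallest exponent giving 1 is 3700.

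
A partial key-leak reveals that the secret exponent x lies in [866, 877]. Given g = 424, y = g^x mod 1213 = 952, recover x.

Compute 424^866 mod 1213 = 854, then multiply by 424 repeatedly:
  424^866=854  424^867=622  424^868=507  424^869=267  424^870=399
  424^871=569  424^872=1082  424^873=254  424^874=952
Found 952 at exponent 874.

874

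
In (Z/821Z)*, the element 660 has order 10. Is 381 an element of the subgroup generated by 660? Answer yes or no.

no

⟨660⟩ has order 10; its elements mod 821 are {1, 51, 138, 161, 351, 470, 660, 683, 770, 820}.
381 is not in this set.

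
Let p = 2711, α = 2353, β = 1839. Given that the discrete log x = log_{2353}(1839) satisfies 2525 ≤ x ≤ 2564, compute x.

2536

Compute 2353^2525 mod 2711 = 2417, then multiply by 2353 repeatedly:
  2353^2525=2417  2353^2526=2234  2353^2527=2684  2353^2528=1533  2353^2529=1519
  2353^2530=1109  2353^2531=1495  2353^2532=1568  2353^2533=2544  2353^2534=144
  2353^2535=2668  2353^2536=1839
Found 1839 at exponent 2536.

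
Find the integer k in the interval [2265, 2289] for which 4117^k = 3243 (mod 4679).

2288

Compute 4117^2265 mod 4679 = 3479, then multiply by 4117 repeatedly:
  4117^2265=3479  4117^2266=624  4117^2267=237  4117^2268=2497  4117^2269=386
  4117^2270=2981  4117^2271=4439  4117^2272=3868  4117^2273=1919  4117^2274=2371
  4117^2275=1013  4117^2276=1532  4117^2277=4631  4117^2278=3581  4117^2279=4127
  4117^2280=1410  4117^2281=3010  4117^2282=2178  4117^2283=1862  4117^2284=1652
  4117^2285=2697  4117^2286=282  4117^2287=602  4117^2288=3243
Found 3243 at exponent 2288.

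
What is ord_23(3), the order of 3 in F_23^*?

11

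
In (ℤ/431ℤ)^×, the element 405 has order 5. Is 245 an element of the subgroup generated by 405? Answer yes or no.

yes

245 ∈ ⟨405⟩ iff 245^5 ≡ 1 (mod 431), since |⟨405⟩| = 5.
245^5 mod 431 = 1.
Since 1 = 1, 245 lies in the subgroup.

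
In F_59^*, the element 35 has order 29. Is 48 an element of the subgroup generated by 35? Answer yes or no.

yes

48 ∈ ⟨35⟩ iff 48^29 ≡ 1 (mod 59), since |⟨35⟩| = 29.
48^29 mod 59 = 1.
Since 1 = 1, 48 lies in the subgroup.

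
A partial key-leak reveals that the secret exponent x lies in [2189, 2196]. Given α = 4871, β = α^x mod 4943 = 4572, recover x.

2191

Compute 4871^2189 mod 4943 = 1065, then multiply by 4871 repeatedly:
  4871^2189=1065  4871^2190=2408  4871^2191=4572
Found 4572 at exponent 2191.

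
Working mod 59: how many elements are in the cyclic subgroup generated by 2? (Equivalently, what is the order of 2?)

The order of 2 must divide p − 1 = 58 = 2 · 29.
Divisors: 1, 2, 29, 58.
Check each in increasing order: 2^1 ≡ 2;  2^2 ≡ 4;  2^29 ≡ 58;  2^58 ≡ 1.
Smallest exponent giving 1 is 58.

58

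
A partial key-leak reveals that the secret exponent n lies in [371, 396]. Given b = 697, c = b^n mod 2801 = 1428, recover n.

381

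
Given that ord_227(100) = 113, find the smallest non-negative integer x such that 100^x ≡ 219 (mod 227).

Baby-step giant-step with m = ceil(sqrt(113)) = 11.
Baby table (100^j mod 227 for j=0..10):
  0:1  1:100  2:12  3:65  4:144  5:99  6:139  7:53
  8:79  9:182  10:40
Giant step factor: 100^(-11) ≡ 161 (mod 227).
Scan 219·161^i mod 227 for i = 0, 1, …:
  i=0: 219   i=1: 74   i=2: 110   i=3: 4
  i=4: 190   i=5: 172   i=6: 225   i=7: 132
  i=8: 141   i=9: 1
Match at i=9, j=0: x = 9·11 + 0 = 99.

99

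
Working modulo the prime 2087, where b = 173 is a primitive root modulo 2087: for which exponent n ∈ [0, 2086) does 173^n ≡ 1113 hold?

50

Baby-step giant-step with m = ceil(sqrt(2086)) = 46.
Baby table (173^j mod 2087 for j=0..45):
  0:1  1:173  2:711  3:1957  4:467  5:1485  6:204  7:1900
  8:1041  9:611  10:1353  11:325  12:1963  13:1505  14:1577  15:1511
  16:528  17:1603  18:1835  19:231  20:310  21:1455  22:1275  23:1440
  24:767  25:1210  26:630  27:466  28:1312  29:1580  30:2030  31:574
  32:1213  33:1149  34:512  35:922  36:894  37:224  38:1186  39:652
  40:98  41:258  42:807  43:1869  44:1939  45:1527
Giant step factor: 173^(-46) ≡ 1343 (mod 2087).
Scan 1113·1343^i mod 2087 for i = 0, 1, …:
  i=0: 1113   i=1: 467
Match at i=1, j=4: n = 1·46 + 4 = 50.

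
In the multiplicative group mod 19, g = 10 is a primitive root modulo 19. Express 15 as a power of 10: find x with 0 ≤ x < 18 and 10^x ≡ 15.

Successive powers of 10 modulo 19:
  10^0=1  10^1=10  10^2=5  10^3=12  10^4=6  10^5=3
  10^6=11  10^7=15
So 10^7 ≡ 15 (mod 19), giving x = 7.

7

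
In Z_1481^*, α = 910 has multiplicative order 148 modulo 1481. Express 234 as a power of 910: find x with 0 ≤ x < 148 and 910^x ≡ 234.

Baby-step giant-step with m = ceil(sqrt(148)) = 13.
Baby table (910^j mod 1481 for j=0..12):
  0:1  1:910  2:221  3:1175  4:1449  5:500  6:333  7:906
  8:1024  9:291  10:1192  11:628  12:1295
Giant step factor: 910^(-13) ≡ 518 (mod 1481).
Scan 234·518^i mod 1481 for i = 0, 1, …:
  i=0: 234   i=1: 1251   i=2: 821   i=3: 231
  i=4: 1178   i=5: 32   i=6: 285   i=7: 1011
  i=8: 905   i=9: 794   i=10: 1055   i=11: 1
Match at i=11, j=0: x = 11·13 + 0 = 143.

143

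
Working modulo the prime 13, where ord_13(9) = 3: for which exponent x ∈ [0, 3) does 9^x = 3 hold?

Successive powers of 9 modulo 13:
  9^0=1  9^1=9  9^2=3
So 9^2 ≡ 3 (mod 13), giving x = 2.

2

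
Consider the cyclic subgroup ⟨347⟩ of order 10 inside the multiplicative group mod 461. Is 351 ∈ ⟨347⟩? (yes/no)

yes

351 ∈ ⟨347⟩ iff 351^10 ≡ 1 (mod 461), since |⟨347⟩| = 10.
351^10 mod 461 = 1.
Since 1 = 1, 351 lies in the subgroup.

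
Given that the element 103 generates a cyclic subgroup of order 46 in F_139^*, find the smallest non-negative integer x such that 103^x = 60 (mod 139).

27

Baby-step giant-step with m = ceil(sqrt(46)) = 7.
Baby table (103^j mod 139 for j=0..6):
  0:1  1:103  2:45  3:48  4:79  5:75  6:80
Giant step factor: 103^(-7) ≡ 82 (mod 139).
Scan 60·82^i mod 139 for i = 0, 1, …:
  i=0: 60   i=1: 55   i=2: 62   i=3: 80
Match at i=3, j=6: x = 3·7 + 6 = 27.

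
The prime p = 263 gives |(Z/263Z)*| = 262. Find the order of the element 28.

262

The order of 28 must divide p − 1 = 262 = 2 · 131.
Divisors: 1, 2, 131, 262.
Check each in increasing order: 28^1 ≡ 28;  28^2 ≡ 258;  28^131 ≡ 262;  28^262 ≡ 1.
Smallest exponent giving 1 is 262.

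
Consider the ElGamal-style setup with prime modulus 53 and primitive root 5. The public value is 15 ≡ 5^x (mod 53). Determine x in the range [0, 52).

Baby-step giant-step with m = ceil(sqrt(52)) = 8.
Baby table (5^j mod 53 for j=0..7):
  0:1  1:5  2:25  3:19  4:42  5:51  6:43  7:3
Giant step factor: 5^(-8) ≡ 46 (mod 53).
Scan 15·46^i mod 53 for i = 0, 1, …:
  i=0: 15   i=1: 1
Match at i=1, j=0: x = 1·8 + 0 = 8.

8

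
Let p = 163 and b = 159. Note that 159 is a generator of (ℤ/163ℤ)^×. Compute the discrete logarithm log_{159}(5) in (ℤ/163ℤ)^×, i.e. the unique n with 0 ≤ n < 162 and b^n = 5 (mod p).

Baby-step giant-step with m = ceil(sqrt(162)) = 13.
Baby table (159^j mod 163 for j=0..12):
  0:1  1:159  2:16  3:99  4:93  5:117  6:21  7:79
  8:10  9:123  10:160  11:12  12:115
Giant step factor: 159^(-13) ≡ 45 (mod 163).
Scan 5·45^i mod 163 for i = 0, 1, …:
  i=0: 5   i=1: 62   i=2: 19   i=3: 40
  i=4: 7   i=5: 152   i=6: 157   i=7: 56
  i=8: 75   i=9: 115
Match at i=9, j=12: n = 9·13 + 12 = 129.

129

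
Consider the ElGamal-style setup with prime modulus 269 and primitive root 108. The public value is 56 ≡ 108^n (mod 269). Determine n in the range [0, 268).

242

Baby-step giant-step with m = ceil(sqrt(268)) = 17.
Baby table (108^j mod 269 for j=0..16):
  0:1  1:108  2:97  3:254  4:263  5:159  6:225  7:90
  8:36  9:122  10:264  11:267  12:53  13:75  14:30  15:12
  16:220
Giant step factor: 108^(-17) ≡ 107 (mod 269).
Scan 56·107^i mod 269 for i = 0, 1, …:
  i=0: 56   i=1: 74   i=2: 117   i=3: 145
  i=4: 182   i=5: 106   i=6: 44   i=7: 135
  i=8: 188   i=9: 210     …   i=13: 10
  i=14: 263
Match at i=14, j=4: n = 14·17 + 4 = 242.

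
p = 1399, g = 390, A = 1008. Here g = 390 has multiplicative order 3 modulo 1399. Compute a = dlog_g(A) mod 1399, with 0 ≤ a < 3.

Successive powers of 390 modulo 1399:
  390^0=1  390^1=390  390^2=1008
So 390^2 ≡ 1008 (mod 1399), giving a = 2.

2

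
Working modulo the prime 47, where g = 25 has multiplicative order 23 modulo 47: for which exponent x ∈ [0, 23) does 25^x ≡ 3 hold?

10

Successive powers of 25 modulo 47:
  25^0=1  25^1=25  25^2=14  25^3=21  25^4=8  25^5=12
  25^6=18  25^7=27  25^8=17  25^9=2  25^10=3
So 25^10 ≡ 3 (mod 47), giving x = 10.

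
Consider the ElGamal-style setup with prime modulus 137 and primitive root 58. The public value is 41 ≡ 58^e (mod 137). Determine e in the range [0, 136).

51

Baby-step giant-step with m = ceil(sqrt(136)) = 12.
Baby table (58^j mod 137 for j=0..11):
  0:1  1:58  2:76  3:24  4:22  5:43  6:28  7:117
  8:73  9:124  10:68  11:108
Giant step factor: 58^(-12) ≡ 18 (mod 137).
Scan 41·18^i mod 137 for i = 0, 1, …:
  i=0: 41   i=1: 53   i=2: 132   i=3: 47
  i=4: 24
Match at i=4, j=3: e = 4·12 + 3 = 51.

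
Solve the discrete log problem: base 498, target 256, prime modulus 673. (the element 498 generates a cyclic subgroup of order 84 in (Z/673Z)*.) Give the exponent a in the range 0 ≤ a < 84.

Baby-step giant-step with m = ceil(sqrt(84)) = 10.
Baby table (498^j mod 673 for j=0..9):
  0:1  1:498  2:340  3:397  4:517  5:380  6:127  7:657
  8:108  9:617
Giant step factor: 498^(-10) ≡ 73 (mod 673).
Scan 256·73^i mod 673 for i = 0, 1, …:
  i=0: 256   i=1: 517
Match at i=1, j=4: a = 1·10 + 4 = 14.

14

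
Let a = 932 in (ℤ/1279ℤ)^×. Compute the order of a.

The order of 932 must divide p − 1 = 1278 = 2 · 3^2 · 71.
Divisors: 1, 2, 3, 6, 9, 18, 71, 142, 213, 426, 639, 1278.
Check each in increasing order: 932^1 ≡ 932;  932^2 ≡ 183;  932^3 ≡ 449;  932^6 ≡ 798;  932^9 ≡ 182;  932^18 ≡ 1149;  932^71 ≡ 1278;  932^142 ≡ 1.
Smallest exponent giving 1 is 142.

142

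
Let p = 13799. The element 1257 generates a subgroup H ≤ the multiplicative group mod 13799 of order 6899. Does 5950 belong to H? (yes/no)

5950 ∈ ⟨1257⟩ iff 5950^6899 ≡ 1 (mod 13799), since |⟨1257⟩| = 6899.
5950^6899 mod 13799 = 1.
Since 1 = 1, 5950 lies in the subgroup.

yes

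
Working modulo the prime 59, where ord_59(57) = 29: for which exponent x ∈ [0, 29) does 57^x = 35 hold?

24

Successive powers of 57 modulo 59:
  57^0=1  57^1=57  57^2=4  57^3=51  57^4=16  57^5=27
  57^6=5  57^7=49  57^8=20  57^9=19  57^10=21  57^11=17
  57^12=25  57^13=9  57^14=41  57^15=36  57^16=46  57^17=26
  57^18=7  57^19=45  57^20=28  57^21=3  57^22=53  57^23=12
  57^24=35
So 57^24 ≡ 35 (mod 59), giving x = 24.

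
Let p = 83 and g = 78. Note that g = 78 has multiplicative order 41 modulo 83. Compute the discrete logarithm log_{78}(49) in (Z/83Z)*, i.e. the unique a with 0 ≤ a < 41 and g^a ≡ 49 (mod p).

34

Baby-step giant-step with m = ceil(sqrt(41)) = 7.
Baby table (78^j mod 83 for j=0..6):
  0:1  1:78  2:25  3:41  4:44  5:29  6:21
Giant step factor: 78^(-7) ≡ 49 (mod 83).
Scan 49·49^i mod 83 for i = 0, 1, …:
  i=0: 49   i=1: 77   i=2: 38   i=3: 36
  i=4: 21
Match at i=4, j=6: a = 4·7 + 6 = 34.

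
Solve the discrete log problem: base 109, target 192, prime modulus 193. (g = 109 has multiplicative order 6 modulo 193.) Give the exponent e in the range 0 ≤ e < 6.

3

Successive powers of 109 modulo 193:
  109^0=1  109^1=109  109^2=108  109^3=192
So 109^3 ≡ 192 (mod 193), giving e = 3.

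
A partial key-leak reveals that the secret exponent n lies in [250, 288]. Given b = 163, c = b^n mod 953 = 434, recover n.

269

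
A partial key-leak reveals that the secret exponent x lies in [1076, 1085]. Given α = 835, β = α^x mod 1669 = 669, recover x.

1077

Compute 835^1076 mod 1669 = 1338, then multiply by 835 repeatedly:
  835^1076=1338  835^1077=669
Found 669 at exponent 1077.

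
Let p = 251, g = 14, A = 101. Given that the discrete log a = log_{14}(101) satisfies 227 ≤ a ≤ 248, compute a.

242

Compute 14^227 mod 251 = 248, then multiply by 14 repeatedly:
  14^227=248  14^228=209  14^229=165  14^230=51  14^231=212
  14^232=207  14^233=137  14^234=161  14^235=246  14^236=181
  14^237=24  14^238=85  14^239=186  14^240=94  14^241=61
  14^242=101
Found 101 at exponent 242.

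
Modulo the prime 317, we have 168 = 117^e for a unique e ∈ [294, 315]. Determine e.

294

Compute 117^294 mod 317 = 168, then multiply by 117 repeatedly:
  117^294=168
Found 168 at exponent 294.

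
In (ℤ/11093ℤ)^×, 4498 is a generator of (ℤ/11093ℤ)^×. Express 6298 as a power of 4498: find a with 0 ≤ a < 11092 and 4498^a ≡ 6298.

4536

Baby-step giant-step with m = ceil(sqrt(11092)) = 106.
Baby table (4498^j mod 11093 for j=0..105):
  0:1  1:4498  2:9465  3:9729  4:10250  5:1992  6:7965  7:7273
  8:697  9:6880  10:7863  11:3290  12:358  13:1799  14:5105  15:10873
  16:8810  17:3184  18:569  19:7972  20:5480  21:394  22:8425  23:1962
  24:6141  25:648  26:8338  27:9984  28:3568  29:8386  30:4028  31:3075
  32:9472  33:7936  34:9947  35:3537  36:2064  37:10124  38:987  39:2326
  40:1649  41:7078  42:11027  43:2643  44:7611  45:1280  46:173  47:1644
  48:6774  49:8074  50:9463  51:733  52:2413  53:4720  54:9651  55:3289
  56:6953  57:3427  58:6469  59:623  60:6818  61:6312  62:4389  63:7275
  64:9693  65:3624  66:5135  67:1604  68:4342  69:6636  70:8558  71:1174
  72:384  73:7817  74:7149  75:8688  76:9078  77:10604  78:7985  79:8489
  80:1416  81:1786  82:2096  83:9851  84:4356  85:3050  86:7952  87:4264
  88:10768  89:2426  90:7729  91:10673  92:7743  93:7087  94:7137  95:10177
  96:6428  97:4786  98:7008  99:6771  100:5673  101:3254  102:4825  103:4942
  104:9837  105:7942
Giant step factor: 4498^(-106) ≡ 10738 (mod 11093).
Scan 6298·10738^i mod 11093 for i = 0, 1, …:
  i=0: 6298   i=1: 4996   i=2: 1300   i=3: 4406
  i=4: 11076   i=5: 6035   i=6: 9617   i=7: 2609
  i=8: 5617   i=9: 2705     …   i=41: 7081
  i=42: 4356
Match at i=42, j=84: a = 42·106 + 84 = 4536.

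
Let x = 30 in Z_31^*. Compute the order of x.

The order of 30 must divide p − 1 = 30 = 2 · 3 · 5.
Divisors: 1, 2, 3, 5, 6, 10, 15, 30.
Check each in increasing order: 30^1 ≡ 30;  30^2 ≡ 1.
Smallest exponent giving 1 is 2.

2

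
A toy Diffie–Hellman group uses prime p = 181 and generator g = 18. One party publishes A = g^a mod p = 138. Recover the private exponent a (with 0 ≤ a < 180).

130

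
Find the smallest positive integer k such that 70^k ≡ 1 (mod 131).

10

The order of 70 must divide p − 1 = 130 = 2 · 5 · 13.
Divisors: 1, 2, 5, 10, 13, 26, 65, 130.
Check each in increasing order: 70^1 ≡ 70;  70^2 ≡ 53;  70^5 ≡ 130;  70^10 ≡ 1.
Smallest exponent giving 1 is 10.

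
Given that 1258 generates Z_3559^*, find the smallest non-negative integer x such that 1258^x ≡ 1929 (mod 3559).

3002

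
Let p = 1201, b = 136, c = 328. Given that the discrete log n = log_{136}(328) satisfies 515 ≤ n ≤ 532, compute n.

517

Compute 136^515 mod 1201 = 947, then multiply by 136 repeatedly:
  136^515=947  136^516=285  136^517=328
Found 328 at exponent 517.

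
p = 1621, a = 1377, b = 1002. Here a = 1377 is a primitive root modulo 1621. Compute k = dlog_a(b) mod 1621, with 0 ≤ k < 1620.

984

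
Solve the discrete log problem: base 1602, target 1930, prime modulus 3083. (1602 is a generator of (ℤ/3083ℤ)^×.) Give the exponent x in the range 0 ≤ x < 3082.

1747

Baby-step giant-step with m = ceil(sqrt(3082)) = 56.
Baby table (1602^j mod 3083 for j=0..55):
  0:1  1:1602  2:1348  3:1396  4:1217  5:1178  6:360  7:199
  8:1249  9:31  10:334  11:1709  12:114  13:731  14:2605  15:1911
  16:3  17:1723  18:961  19:1105  20:568  21:451  22:1080  23:597
  24:664  25:93  26:1002  27:2044  28:342  29:2193  30:1649  31:2650
  32:9  33:2086  34:2883  35:232  36:1704  37:1353  38:157  39:1791
  40:1992  41:279  42:3006  43:3049  44:1026  45:413  46:1864  47:1784
  48:27  49:92  50:2483  51:696  52:2029  53:976  54:471  55:2290
Giant step factor: 1602^(-56) ≡ 2223 (mod 3083).
Scan 1930·2223^i mod 3083 for i = 0, 1, …:
  i=0: 1930   i=1: 1937   i=2: 2083   i=3: 2926
  i=4: 2451   i=5: 912   i=6: 1845   i=7: 1045
  i=8: 1536   i=9: 1647     …   i=30: 2088
  i=31: 1709
Match at i=31, j=11: x = 31·56 + 11 = 1747.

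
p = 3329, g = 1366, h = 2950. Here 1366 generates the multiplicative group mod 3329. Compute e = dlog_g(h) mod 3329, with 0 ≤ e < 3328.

1542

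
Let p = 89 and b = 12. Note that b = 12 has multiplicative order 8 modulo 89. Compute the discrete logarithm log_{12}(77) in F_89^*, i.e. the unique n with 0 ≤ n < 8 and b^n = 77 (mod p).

5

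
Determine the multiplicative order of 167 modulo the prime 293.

The order of 167 must divide p − 1 = 292 = 2^2 · 73.
Divisors: 1, 2, 4, 73, 146, 292.
Check each in increasing order: 167^1 ≡ 167;  167^2 ≡ 54;  167^4 ≡ 279;  167^73 ≡ 292;  167^146 ≡ 1.
Smallest exponent giving 1 is 146.

146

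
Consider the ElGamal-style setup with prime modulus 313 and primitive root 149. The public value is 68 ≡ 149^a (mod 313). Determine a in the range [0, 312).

225

Baby-step giant-step with m = ceil(sqrt(312)) = 18.
Baby table (149^j mod 313 for j=0..17):
  0:1  1:149  2:291  3:165  4:171  5:126  6:307  7:45
  8:132  9:262  10:226  11:183  12:36  13:43  14:147  15:306
  16:209  17:154
Giant step factor: 149^(-18) ≡ 71 (mod 313).
Scan 68·71^i mod 313 for i = 0, 1, …:
  i=0: 68   i=1: 133   i=2: 53   i=3: 7
  i=4: 184   i=5: 231   i=6: 125   i=7: 111
  i=8: 56   i=9: 220   i=10: 283   i=11: 61
  i=12: 262
Match at i=12, j=9: a = 12·18 + 9 = 225.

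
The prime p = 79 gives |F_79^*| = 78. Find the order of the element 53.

78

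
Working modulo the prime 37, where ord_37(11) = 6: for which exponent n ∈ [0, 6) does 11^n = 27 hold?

5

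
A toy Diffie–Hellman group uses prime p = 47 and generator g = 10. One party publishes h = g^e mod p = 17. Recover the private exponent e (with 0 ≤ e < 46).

42

Baby-step giant-step with m = ceil(sqrt(46)) = 7.
Baby table (10^j mod 47 for j=0..6):
  0:1  1:10  2:6  3:13  4:36  5:31  6:28
Giant step factor: 10^(-7) ≡ 23 (mod 47).
Scan 17·23^i mod 47 for i = 0, 1, …:
  i=0: 17   i=1: 15   i=2: 16   i=3: 39
  i=4: 4   i=5: 45   i=6: 1
Match at i=6, j=0: e = 6·7 + 0 = 42.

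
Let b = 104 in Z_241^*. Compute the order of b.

240

The order of 104 must divide p − 1 = 240 = 2^4 · 3 · 5.
Divisors: 1, 2, 3, 4, 5, 6, 8, 10, 12, 15, 16, 20, 24, 30, 40, 48, 60, 80, 120, 240.
Check each in increasing order: 104^1 ≡ 104;  104^2 ≡ 212;  104^3 ≡ 117;  104^4 ≡ 118;  104^5 ≡ 222;  104^6 ≡ 193;  104^8 ≡ 187;  104^10 ≡ 120;  104^12 ≡ 135;  104^15 ≡ 130;  104^16 ≡ 24;  104^20 ≡ 181;  104^24 ≡ 150;  104^30 ≡ 30;  104^40 ≡ 226;  104^48 ≡ 87;  104^60 ≡ 177;  104^80 ≡ 225;  104^120 ≡ 240;  104^240 ≡ 1.
Smallest exponent giving 1 is 240.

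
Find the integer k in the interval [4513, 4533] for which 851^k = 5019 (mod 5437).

Compute 851^4513 mod 5437 = 2701, then multiply by 851 repeatedly:
  851^4513=2701  851^4514=4137  851^4515=2848  851^4516=4183  851^4517=3935
  851^4518=4930  851^4519=3503  851^4520=1577  851^4521=4525  851^4522=1379
  851^4523=4574  851^4524=5019
Found 5019 at exponent 4524.

4524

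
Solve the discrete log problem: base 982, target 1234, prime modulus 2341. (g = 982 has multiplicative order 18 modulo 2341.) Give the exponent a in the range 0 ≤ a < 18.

6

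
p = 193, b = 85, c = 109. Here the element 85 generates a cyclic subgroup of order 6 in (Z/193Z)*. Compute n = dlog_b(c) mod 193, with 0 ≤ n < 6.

5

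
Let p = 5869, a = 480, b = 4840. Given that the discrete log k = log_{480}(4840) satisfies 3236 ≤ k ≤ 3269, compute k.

3269

Compute 480^3236 mod 5869 = 3736, then multiply by 480 repeatedly:
  480^3236=3736  480^3237=3235  480^3238=3384  480^3239=4476  480^3240=426
  480^3241=4934  480^3242=3113  480^3243=3514  480^3244=2317  480^3245=2919
  480^3246=4298  480^3247=3021  480^3248=437  480^3249=4345  480^3250=2105
  480^3251=932  480^3252=1316  480^3253=3697  480^3254=2122  480^3255=3223
  480^3256=3493  480^3257=3975  480^3258=575  480^3259=157  480^3260=4932
  480^3261=2153  480^3262=496  480^3263=3320  480^3264=3101  480^3265=3623
  480^3266=1816  480^3267=3068  480^3268=5390  480^3269=4840
Found 4840 at exponent 3269.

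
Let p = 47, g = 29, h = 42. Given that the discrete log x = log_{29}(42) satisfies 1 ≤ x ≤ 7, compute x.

2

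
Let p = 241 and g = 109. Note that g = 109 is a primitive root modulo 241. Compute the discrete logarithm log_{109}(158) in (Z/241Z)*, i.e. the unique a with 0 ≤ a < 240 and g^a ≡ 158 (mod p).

164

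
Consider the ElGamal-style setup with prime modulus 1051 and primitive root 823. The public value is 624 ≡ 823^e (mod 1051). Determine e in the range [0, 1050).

510

Baby-step giant-step with m = ceil(sqrt(1050)) = 33.
Baby table (823^j mod 1051 for j=0..32):
  0:1  1:823  2:485  3:826  4:852  5:179  6:177  7:633
  8:714  9:113  10:511  11:153  12:850  13:635  14:258  15:32
  16:61  17:806  18:157  19:989  20:473  21:409  22:287  23:777
  24:463  25:587  26:692  27:925  28:351  29:899  30:1024  31:901
  32:568
Giant step factor: 823^(-33) ≡ 960 (mod 1051).
Scan 624·960^i mod 1051 for i = 0, 1, …:
  i=0: 624   i=1: 1021   i=2: 628   i=3: 657
  i=4: 120   i=5: 641   i=6: 525   i=7: 571
  i=8: 589   i=9: 2     …   i=14: 1016
  i=15: 32
Match at i=15, j=15: e = 15·33 + 15 = 510.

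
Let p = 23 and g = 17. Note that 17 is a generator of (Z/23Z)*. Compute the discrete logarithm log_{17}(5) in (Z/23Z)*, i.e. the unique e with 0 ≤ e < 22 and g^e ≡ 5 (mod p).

Successive powers of 17 modulo 23:
  17^0=1  17^1=17  17^2=13  17^3=14  17^4=8  17^5=21
  17^6=12  17^7=20  17^8=18  17^9=7  17^10=4  17^11=22
  17^12=6  17^13=10  17^14=9  17^15=15  17^16=2  17^17=11
  17^18=3  17^19=5
So 17^19 ≡ 5 (mod 23), giving e = 19.

19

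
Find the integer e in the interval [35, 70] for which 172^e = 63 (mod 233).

48

Compute 172^35 mod 233 = 155, then multiply by 172 repeatedly:
  172^35=155  172^36=98  172^37=80  172^38=13  172^39=139
  172^40=142  172^41=192  172^42=171  172^43=54  172^44=201
  172^45=88  172^46=224  172^47=83  172^48=63
Found 63 at exponent 48.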